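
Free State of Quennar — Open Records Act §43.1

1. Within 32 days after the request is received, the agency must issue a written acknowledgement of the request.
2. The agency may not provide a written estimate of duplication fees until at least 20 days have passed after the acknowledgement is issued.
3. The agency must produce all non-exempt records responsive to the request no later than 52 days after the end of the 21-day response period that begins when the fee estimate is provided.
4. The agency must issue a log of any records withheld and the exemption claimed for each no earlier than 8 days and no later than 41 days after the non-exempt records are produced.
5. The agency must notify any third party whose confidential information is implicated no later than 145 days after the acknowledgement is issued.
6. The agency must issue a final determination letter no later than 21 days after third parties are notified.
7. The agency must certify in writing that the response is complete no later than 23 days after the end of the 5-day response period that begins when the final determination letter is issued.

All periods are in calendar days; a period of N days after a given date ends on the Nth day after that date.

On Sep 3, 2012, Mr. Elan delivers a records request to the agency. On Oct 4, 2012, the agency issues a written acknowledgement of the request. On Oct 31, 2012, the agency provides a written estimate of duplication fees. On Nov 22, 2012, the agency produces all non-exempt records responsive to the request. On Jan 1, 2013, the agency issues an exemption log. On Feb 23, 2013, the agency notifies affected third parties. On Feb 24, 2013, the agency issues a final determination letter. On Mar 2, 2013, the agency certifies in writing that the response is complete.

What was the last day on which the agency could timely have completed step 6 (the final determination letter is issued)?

Mar 16, 2013

Step 6 runs from Feb 23, 2013, when third parties are notified. 21 days after Feb 23, 2013 is Mar 16, 2013.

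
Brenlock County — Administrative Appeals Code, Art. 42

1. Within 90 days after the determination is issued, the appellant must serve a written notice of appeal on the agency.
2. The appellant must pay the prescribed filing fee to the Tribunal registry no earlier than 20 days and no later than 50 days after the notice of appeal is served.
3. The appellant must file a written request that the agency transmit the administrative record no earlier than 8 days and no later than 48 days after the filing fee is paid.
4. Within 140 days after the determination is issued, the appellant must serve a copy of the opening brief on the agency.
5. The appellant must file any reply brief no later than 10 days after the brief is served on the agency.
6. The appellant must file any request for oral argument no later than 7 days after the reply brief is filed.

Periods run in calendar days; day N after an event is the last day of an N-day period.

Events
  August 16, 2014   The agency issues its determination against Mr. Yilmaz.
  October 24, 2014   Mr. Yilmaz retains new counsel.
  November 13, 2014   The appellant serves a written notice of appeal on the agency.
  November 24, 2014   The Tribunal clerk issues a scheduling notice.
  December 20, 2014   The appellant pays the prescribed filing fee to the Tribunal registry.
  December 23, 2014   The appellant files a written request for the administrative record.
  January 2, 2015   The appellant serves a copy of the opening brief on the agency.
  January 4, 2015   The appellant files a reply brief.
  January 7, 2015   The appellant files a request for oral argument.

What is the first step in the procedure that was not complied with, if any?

Step 3

Step 1: 90 days after August 16, 2014 (when the determination is issued) is November 14, 2014; November 13, 2014 is within that limit.
Step 2: the window is 20–50 days after November 13, 2014 (when the notice of appeal is served), so December 3, 2014 through January 2, 2015; done December 20, 2014, which is between those dates.
Step 3: the window is 8–48 days after December 20, 2014 (when the filing fee is paid), so December 28, 2014 through February 6, 2015; December 23, 2014 is 5 days too early.
The analysis stops there.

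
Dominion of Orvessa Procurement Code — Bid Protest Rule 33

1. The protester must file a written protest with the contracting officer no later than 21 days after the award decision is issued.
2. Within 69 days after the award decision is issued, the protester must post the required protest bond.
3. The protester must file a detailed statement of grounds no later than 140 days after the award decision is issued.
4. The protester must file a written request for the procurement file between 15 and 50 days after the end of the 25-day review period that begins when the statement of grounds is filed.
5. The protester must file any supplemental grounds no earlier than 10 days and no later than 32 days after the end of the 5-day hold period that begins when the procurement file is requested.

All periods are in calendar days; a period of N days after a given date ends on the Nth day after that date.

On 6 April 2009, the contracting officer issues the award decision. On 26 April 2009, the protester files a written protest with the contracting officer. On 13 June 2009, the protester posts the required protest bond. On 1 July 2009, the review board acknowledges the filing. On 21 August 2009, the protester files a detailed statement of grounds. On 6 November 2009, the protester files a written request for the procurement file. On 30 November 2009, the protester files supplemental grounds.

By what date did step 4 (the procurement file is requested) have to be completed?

4 November 2009

The statement of grounds is filed on 21 August 2009; the 25-day review period therefore ends 15 September 2009, and step 4 runs from that date. The window is 15–50 days after 15 September 2009; it closes on 4 November 2009.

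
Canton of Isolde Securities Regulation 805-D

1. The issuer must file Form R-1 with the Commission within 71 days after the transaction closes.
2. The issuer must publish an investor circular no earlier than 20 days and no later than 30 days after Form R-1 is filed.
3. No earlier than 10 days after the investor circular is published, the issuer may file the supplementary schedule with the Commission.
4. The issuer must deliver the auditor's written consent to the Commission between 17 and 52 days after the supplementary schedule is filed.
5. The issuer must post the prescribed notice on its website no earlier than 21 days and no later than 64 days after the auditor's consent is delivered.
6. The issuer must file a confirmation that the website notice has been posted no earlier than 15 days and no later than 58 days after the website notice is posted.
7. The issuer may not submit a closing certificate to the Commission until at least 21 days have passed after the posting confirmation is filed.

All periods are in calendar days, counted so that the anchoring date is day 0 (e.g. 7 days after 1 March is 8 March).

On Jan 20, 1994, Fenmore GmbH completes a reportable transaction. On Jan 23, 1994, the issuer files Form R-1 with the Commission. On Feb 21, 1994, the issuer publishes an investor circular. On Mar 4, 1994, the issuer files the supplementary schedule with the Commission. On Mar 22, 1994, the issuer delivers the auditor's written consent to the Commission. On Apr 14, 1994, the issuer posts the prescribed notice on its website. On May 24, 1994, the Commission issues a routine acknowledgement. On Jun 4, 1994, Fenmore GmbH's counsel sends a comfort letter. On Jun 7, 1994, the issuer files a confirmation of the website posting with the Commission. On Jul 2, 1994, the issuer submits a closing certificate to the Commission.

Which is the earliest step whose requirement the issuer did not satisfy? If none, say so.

Step 1 — counting 71 days from Jan 20, 1994 (when the transaction closes) gives a deadline of Apr 1, 1994; done Jan 23, 1994 — timely.
Step 2 — 20 and 30 days from Jan 23, 1994 (when Form R-1 is filed) are Feb 12, 1994 and Feb 22, 1994 respectively; done Feb 21, 1994, which is between those dates.
Step 3 — must wait 10 days from Feb 21, 1994 (when the investor circular is published), so not before Mar 3, 1994; Mar 4, 1994 is on or after that date.
Step 4 — 17 and 52 days from Mar 4, 1994 (when the supplementary schedule is filed) are Mar 21, 1994 and Apr 25, 1994 respectively; Mar 22, 1994 falls inside that range.
Step 5 — 21 and 64 days from Mar 22, 1994 (when the auditor's consent is delivered) are Apr 12, 1994 and May 25, 1994 respectively; Apr 14, 1994 falls inside that range.
Step 6 — 15 and 58 days from Apr 14, 1994 (when the website notice is posted) are Apr 29, 1994 and Jun 11, 1994 respectively; done Jun 7, 1994, which is between those dates.
Step 7 — must wait 21 days from Jun 7, 1994 (when the posting confirmation is filed), so not before Jun 28, 1994; done Jul 2, 1994, after the minimum wait.

None — every step was satisfied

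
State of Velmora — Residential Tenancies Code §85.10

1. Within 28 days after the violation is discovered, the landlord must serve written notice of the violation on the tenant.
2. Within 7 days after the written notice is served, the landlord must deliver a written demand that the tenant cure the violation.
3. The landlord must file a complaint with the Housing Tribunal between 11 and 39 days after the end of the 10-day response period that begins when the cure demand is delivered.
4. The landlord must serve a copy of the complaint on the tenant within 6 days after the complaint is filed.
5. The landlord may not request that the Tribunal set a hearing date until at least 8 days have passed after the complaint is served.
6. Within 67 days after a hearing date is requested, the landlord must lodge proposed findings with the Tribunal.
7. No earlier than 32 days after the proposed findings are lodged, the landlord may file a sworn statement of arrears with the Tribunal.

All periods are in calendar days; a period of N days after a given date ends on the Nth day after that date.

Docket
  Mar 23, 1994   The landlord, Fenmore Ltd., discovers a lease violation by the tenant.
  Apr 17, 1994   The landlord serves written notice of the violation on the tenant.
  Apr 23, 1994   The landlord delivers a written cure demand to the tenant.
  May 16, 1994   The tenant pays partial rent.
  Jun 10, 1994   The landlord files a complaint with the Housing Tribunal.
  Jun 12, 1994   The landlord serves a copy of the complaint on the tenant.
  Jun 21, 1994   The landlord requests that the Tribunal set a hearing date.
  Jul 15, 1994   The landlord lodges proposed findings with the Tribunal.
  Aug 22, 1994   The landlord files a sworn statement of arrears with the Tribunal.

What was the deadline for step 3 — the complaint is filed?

The cure demand is delivered on Apr 23, 1994; the 10-day response period therefore ends May 3, 1994, and step 3 runs from that date. The window is 11–39 days after May 3, 1994; it closes on Jun 11, 1994.

Jun 11, 1994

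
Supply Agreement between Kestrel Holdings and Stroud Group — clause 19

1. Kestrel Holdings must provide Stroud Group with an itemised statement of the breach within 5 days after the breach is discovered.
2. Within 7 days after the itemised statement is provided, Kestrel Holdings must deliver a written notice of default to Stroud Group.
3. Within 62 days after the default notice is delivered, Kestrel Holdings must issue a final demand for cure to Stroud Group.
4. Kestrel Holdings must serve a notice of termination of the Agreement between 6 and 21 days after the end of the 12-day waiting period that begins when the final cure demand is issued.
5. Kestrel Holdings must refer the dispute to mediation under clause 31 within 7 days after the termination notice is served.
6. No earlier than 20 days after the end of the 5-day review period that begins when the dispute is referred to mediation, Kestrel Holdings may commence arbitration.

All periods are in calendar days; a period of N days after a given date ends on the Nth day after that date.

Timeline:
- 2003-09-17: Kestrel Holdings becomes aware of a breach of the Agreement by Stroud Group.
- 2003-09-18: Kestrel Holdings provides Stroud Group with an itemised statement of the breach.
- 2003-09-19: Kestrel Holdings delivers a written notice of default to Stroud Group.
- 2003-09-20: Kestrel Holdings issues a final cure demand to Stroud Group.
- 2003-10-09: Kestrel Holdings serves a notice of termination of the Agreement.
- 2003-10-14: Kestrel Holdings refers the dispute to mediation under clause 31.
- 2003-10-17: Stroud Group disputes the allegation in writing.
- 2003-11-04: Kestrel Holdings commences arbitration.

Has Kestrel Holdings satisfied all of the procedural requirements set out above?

No

Step 1: 5 days after 2003-09-17 (when the breach is discovered) is 2003-09-22; done 2003-09-18 — timely.
Step 2: 7 days after 2003-09-18 (when the itemised statement is provided) is 2003-09-25; 2003-09-19 is within that limit.
Step 3: 62 days after 2003-09-19 (when the default notice is delivered) is 2003-11-20; 2003-09-20 is within that limit.
Step 4: the window is 6–21 days after 2003-10-02 (end of the 12-day waiting period, which began when the final cure demand is issued on 2003-09-20), so 2003-10-08 through 2003-10-23; 2003-10-09 falls inside that range.
Step 5: 7 days after 2003-10-09 (when the termination notice is served) is 2003-10-16; done 2003-10-14 — timely.
Step 6: the earliest permitted date is 20 days after 2003-10-19 (end of the 5-day review period, which began when the dispute is referred to mediation on 2003-10-14), i.e. 2003-11-08; 2003-11-04 is 4 days before the earliest permitted date.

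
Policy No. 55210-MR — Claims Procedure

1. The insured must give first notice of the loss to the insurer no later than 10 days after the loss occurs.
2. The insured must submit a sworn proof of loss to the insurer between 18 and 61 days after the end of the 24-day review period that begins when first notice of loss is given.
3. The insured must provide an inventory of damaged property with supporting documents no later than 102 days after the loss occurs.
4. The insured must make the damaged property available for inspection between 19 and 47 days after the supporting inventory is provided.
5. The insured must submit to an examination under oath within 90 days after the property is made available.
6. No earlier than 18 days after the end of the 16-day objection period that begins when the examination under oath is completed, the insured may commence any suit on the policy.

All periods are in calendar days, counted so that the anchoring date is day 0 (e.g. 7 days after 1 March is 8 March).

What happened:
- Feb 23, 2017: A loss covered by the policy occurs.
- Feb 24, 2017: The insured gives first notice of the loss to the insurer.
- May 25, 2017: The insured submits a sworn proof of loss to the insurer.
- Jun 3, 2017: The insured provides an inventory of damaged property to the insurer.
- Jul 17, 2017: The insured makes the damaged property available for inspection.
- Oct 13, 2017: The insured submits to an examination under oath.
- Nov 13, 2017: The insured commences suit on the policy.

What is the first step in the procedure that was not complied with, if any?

Step 1: 10 days after Feb 23, 2017 (when the loss occurs) is Mar 5, 2017; done Feb 24, 2017 — timely.
Step 2: the window is 18–61 days after Mar 20, 2017 (end of the 24-day review period, which began when first notice of loss is given on Feb 24, 2017), so Apr 7, 2017 through May 20, 2017; done May 25, 2017 — 5 days after the window closed.
Later steps need not be reached.

Step 2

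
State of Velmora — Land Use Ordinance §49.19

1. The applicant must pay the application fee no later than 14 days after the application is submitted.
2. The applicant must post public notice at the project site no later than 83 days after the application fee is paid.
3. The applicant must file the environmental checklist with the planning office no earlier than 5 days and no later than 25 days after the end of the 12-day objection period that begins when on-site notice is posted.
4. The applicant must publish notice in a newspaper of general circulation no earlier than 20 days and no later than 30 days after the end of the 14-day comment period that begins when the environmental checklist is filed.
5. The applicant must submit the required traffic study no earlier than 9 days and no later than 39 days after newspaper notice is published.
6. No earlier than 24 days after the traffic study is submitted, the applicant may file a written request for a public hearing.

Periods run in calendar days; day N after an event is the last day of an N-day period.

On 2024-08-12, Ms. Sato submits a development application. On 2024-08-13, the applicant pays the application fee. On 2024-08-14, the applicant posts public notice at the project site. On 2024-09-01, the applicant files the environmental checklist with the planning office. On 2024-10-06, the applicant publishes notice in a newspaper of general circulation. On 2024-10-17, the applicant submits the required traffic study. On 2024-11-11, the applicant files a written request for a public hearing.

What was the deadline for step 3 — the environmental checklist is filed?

On-site notice is posted on 2024-08-14; the 12-day objection period therefore ends 2024-08-26, and step 3 runs from that date. The window is 5–25 days after 2024-08-26; it closes on 2024-09-20.

2024-09-20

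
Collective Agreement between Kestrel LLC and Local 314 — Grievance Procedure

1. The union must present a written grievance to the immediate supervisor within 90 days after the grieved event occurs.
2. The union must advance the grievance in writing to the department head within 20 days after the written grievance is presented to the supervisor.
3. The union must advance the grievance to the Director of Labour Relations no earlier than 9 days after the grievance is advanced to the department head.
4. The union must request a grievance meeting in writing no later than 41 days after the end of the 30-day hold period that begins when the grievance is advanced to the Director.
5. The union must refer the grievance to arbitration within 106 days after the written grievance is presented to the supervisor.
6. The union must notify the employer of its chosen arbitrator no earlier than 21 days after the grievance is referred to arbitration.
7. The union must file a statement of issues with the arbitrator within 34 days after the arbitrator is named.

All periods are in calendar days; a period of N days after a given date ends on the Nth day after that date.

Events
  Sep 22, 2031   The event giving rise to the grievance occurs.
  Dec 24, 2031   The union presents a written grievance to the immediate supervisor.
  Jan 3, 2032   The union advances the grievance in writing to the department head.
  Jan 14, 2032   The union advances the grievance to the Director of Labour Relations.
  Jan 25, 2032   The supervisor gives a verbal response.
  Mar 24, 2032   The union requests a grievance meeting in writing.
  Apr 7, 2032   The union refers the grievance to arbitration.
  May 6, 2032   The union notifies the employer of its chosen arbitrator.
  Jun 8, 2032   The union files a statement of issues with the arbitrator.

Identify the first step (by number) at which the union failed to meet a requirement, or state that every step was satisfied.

Step 1: 90 days after Sep 22, 2031 (when the grieved event occurs) is Dec 21, 2031; not done until Dec 24, 2031, 3 days after the deadline.

Step 1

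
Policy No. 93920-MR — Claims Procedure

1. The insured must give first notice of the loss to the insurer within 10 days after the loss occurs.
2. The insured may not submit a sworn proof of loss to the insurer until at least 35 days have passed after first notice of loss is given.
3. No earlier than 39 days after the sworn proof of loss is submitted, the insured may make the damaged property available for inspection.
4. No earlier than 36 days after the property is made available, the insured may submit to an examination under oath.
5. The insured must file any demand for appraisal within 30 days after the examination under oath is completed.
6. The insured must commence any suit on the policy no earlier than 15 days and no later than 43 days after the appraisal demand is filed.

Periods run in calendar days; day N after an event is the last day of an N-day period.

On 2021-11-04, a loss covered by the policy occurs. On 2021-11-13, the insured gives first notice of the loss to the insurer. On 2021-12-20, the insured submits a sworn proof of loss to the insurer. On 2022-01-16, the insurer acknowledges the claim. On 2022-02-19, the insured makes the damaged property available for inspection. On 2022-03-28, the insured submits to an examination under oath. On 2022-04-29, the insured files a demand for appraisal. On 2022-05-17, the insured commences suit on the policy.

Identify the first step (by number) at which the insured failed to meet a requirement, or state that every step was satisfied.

Step 5

Step 1 — counting 10 days from 2021-11-04 (when the loss occurs) gives a deadline of 2021-11-14; completed 2021-11-13, before the deadline.
Step 2 — must wait 35 days from 2021-11-13 (when first notice of loss is given), so not before 2021-12-18; 2021-12-20 is on or after that date.
Step 3 — must wait 39 days from 2021-12-20 (when the sworn proof of loss is submitted), so not before 2022-01-28; done 2022-02-19 — permitted.
Step 4 — must wait 36 days from 2022-02-19 (when the property is made available), so not before 2022-03-27; 2022-03-28 is on or after that date.
Step 5 — counting 30 days from 2022-03-28 (when the examination under oath is completed) gives a deadline of 2022-04-27; 2022-04-29 misses that deadline by 2 days.
Later steps need not be reached.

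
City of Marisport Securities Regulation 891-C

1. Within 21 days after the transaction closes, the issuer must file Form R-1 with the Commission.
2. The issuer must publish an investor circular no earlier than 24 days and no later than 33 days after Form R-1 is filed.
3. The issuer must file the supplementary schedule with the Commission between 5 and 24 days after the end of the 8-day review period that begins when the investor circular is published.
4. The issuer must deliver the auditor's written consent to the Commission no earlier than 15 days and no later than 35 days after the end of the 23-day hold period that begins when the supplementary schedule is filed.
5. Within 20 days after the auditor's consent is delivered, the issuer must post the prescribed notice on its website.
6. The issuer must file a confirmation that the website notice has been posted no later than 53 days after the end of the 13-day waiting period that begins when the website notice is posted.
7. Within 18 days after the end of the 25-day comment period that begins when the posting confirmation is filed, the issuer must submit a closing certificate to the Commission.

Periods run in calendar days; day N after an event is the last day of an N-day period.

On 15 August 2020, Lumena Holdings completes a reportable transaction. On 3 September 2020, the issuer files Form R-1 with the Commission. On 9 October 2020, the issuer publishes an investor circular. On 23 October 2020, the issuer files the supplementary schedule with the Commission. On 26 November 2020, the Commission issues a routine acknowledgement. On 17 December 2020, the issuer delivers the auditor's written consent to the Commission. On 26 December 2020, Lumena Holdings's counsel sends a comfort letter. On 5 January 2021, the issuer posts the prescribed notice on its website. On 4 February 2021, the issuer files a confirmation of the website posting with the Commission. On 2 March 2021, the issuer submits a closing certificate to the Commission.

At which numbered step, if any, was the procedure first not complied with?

Step 2

(1) due by 15 August 2020 + 21 days = 5 September 2020; done 3 September 2020 — timely.
(2) the permitted window runs from 3 September 2020 + 24 = 27 September 2020 to 3 September 2020 + 33 = 6 October 2020; done 9 October 2020 — 3 days after the window closed.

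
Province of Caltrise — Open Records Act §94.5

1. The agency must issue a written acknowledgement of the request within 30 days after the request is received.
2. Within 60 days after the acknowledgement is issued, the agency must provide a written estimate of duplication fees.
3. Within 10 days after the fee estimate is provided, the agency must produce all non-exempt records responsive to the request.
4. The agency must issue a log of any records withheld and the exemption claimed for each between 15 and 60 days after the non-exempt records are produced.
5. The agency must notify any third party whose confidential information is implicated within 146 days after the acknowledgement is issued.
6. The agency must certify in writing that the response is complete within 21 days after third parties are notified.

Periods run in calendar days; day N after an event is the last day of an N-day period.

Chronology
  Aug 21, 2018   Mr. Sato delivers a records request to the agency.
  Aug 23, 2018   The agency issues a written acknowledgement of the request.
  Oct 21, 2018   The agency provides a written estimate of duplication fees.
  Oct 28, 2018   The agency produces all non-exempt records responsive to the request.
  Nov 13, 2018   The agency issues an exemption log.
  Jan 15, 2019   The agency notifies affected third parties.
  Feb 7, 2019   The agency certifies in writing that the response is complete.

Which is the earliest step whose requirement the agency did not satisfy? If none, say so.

Step 1 — counting 30 days from Aug 21, 2018 (when the request is received) gives a deadline of Sep 20, 2018; done Aug 23, 2018 — timely.
Step 2 — counting 60 days from Aug 23, 2018 (when the acknowledgement is issued) gives a deadline of Oct 22, 2018; completed Oct 21, 2018, before the deadline.
Step 3 — counting 10 days from Oct 21, 2018 (when the fee estimate is provided) gives a deadline of Oct 31, 2018; completed Oct 28, 2018, before the deadline.
Step 4 — 15 and 60 days from Oct 28, 2018 (when the non-exempt records are produced) are Nov 12, 2018 and Dec 27, 2018 respectively; Nov 13, 2018 falls inside that range.
Step 5 — counting 146 days from Aug 23, 2018 (when the acknowledgement is issued) gives a deadline of Jan 16, 2019; done Jan 15, 2019 — timely.
Step 6 — counting 21 days from Jan 15, 2019 (when third parties are notified) gives a deadline of Feb 5, 2019; done Feb 7, 2019 — 2 days late.
The procedure was therefore not followed at step 6.

Step 6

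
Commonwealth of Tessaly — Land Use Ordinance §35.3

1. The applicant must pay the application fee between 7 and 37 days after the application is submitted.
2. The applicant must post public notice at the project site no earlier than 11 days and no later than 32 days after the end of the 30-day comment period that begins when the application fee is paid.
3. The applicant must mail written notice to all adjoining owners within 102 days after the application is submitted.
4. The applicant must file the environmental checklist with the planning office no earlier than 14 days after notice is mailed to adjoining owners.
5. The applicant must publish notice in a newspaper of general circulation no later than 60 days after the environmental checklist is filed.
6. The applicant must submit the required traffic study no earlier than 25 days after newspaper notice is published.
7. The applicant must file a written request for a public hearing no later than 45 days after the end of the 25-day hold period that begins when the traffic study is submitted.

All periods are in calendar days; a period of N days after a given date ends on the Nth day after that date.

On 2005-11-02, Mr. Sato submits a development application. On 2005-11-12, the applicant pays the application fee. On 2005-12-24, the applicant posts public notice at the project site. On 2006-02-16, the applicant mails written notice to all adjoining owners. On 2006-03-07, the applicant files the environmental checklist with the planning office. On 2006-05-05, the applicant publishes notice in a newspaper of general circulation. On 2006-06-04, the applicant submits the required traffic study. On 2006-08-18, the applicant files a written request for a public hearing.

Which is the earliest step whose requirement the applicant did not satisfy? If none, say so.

(1) the permitted window runs from 2005-11-02 + 7 = 2005-11-09 to 2005-11-02 + 37 = 2005-12-09; done 2005-11-12 — within the window.
(2) the permitted window runs from 2005-12-12 + 11 = 2005-12-23 to 2005-12-12 + 32 = 2006-01-13; done 2005-12-24 — within the window.
(3) due by 2005-11-02 + 102 days = 2006-02-12; not done until 2006-02-16, 4 days after the deadline.
No need to go further; step 3 was not satisfied.

Step 3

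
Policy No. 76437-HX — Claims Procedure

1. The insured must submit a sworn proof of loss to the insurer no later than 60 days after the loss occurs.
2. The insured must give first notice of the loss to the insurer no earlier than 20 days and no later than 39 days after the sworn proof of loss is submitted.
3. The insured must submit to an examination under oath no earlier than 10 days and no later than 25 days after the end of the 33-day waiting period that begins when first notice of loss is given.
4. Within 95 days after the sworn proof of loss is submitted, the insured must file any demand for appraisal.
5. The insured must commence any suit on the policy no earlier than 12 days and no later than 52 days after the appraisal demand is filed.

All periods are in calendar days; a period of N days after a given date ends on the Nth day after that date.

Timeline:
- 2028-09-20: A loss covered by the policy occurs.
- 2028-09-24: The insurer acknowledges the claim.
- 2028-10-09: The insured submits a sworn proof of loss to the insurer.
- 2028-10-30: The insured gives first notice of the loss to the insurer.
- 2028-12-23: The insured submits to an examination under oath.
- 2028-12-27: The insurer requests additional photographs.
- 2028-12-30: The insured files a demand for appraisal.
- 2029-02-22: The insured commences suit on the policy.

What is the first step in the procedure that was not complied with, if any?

Step 5

Step 1 — counting 60 days from 2028-09-20 (when the loss occurs) gives a deadline of 2028-11-19; completed 2028-10-09, before the deadline.
Step 2 — 20 and 39 days from 2028-10-09 (when the sworn proof of loss is submitted) are 2028-10-29 and 2028-11-17 respectively; done 2028-10-30, which is between those dates.
Step 3 — 10 and 25 days from 2028-12-02 (end of the 33-day waiting period, which began when first notice of loss is given on 2028-10-30) are 2028-12-12 and 2028-12-27 respectively; 2028-12-23 falls inside that range.
Step 4 — counting 95 days from 2028-10-09 (when the sworn proof of loss is submitted) gives a deadline of 2029-01-12; done 2028-12-30 — timely.
Step 5 — 12 and 52 days from 2028-12-30 (when the appraisal demand is filed) are 2029-01-11 and 2029-02-20 respectively; done 2029-02-22 — 2 days after the window closed.
The analysis stops there.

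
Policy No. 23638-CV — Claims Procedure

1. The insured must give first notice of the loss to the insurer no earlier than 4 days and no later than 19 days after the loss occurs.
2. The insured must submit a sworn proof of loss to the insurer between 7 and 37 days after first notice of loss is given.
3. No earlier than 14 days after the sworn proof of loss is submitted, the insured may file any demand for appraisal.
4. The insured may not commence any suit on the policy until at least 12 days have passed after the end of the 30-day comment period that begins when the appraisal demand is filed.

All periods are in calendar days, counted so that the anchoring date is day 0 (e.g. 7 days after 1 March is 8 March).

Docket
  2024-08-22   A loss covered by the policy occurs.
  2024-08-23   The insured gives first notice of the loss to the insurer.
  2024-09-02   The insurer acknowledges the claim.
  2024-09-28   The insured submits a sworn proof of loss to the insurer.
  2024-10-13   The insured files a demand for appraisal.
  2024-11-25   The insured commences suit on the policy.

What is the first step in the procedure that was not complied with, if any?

Step 1

Step 1 — 4 and 19 days from 2024-08-22 (when the loss occurs) are 2024-08-26 and 2024-09-10 respectively; done 2024-08-23 — 3 days before the window opened.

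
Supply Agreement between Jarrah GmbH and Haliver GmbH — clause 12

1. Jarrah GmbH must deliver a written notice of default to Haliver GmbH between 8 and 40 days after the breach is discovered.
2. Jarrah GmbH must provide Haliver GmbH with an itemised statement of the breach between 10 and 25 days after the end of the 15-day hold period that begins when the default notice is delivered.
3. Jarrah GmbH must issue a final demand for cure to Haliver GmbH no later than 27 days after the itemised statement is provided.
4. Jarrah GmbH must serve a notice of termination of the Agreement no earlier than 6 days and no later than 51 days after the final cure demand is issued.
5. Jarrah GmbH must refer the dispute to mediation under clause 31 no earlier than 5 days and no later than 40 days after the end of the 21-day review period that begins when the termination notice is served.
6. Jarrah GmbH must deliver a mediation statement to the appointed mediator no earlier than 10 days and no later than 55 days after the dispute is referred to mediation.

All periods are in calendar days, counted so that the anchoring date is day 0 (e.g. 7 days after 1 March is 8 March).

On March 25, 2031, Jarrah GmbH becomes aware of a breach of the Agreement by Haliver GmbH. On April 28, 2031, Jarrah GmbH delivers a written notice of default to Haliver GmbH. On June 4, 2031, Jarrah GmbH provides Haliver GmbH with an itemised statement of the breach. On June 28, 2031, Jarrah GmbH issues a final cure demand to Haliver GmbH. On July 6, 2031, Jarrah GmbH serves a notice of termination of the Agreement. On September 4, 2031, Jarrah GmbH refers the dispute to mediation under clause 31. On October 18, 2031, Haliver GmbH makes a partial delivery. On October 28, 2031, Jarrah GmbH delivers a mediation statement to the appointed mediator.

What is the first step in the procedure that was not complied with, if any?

None — every step was satisfied

(1) the permitted window runs from March 25, 2031 + 8 = April 2, 2031 to March 25, 2031 + 40 = May 4, 2031; done April 28, 2031, which is between those dates.
(2) the permitted window runs from May 13, 2031 + 10 = May 23, 2031 to May 13, 2031 + 25 = June 7, 2031; done June 4, 2031, which is between those dates.
(3) due by June 4, 2031 + 27 days = July 1, 2031; completed June 28, 2031, before the deadline.
(4) the permitted window runs from June 28, 2031 + 6 = July 4, 2031 to June 28, 2031 + 51 = August 18, 2031; done July 6, 2031 — within the window.
(5) the permitted window runs from July 27, 2031 + 5 = August 1, 2031 to July 27, 2031 + 40 = September 5, 2031; done September 4, 2031, which is between those dates.
(6) the permitted window runs from September 4, 2031 + 10 = September 14, 2031 to September 4, 2031 + 55 = October 29, 2031; October 28, 2031 falls inside that range.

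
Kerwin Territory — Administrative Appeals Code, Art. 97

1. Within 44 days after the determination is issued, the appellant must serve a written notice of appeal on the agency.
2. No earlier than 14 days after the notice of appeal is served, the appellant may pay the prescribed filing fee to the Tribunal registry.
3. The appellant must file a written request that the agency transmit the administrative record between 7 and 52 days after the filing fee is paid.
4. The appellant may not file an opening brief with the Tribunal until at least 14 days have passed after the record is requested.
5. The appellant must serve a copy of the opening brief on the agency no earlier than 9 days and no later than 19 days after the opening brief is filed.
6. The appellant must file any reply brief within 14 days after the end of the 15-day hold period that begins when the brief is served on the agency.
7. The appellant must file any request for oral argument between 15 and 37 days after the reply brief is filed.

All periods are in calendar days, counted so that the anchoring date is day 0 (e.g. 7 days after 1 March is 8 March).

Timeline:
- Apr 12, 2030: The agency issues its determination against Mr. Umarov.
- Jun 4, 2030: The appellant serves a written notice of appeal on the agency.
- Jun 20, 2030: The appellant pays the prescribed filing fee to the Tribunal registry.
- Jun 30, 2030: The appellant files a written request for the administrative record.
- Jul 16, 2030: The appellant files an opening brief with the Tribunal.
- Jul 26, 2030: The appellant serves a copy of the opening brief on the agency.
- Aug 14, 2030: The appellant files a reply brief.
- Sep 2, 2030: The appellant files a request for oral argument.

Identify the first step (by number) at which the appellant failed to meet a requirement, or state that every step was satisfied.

(1) due by Apr 12, 2030 + 44 days = May 26, 2030; not done until Jun 4, 2030, 9 days after the deadline.

Step 1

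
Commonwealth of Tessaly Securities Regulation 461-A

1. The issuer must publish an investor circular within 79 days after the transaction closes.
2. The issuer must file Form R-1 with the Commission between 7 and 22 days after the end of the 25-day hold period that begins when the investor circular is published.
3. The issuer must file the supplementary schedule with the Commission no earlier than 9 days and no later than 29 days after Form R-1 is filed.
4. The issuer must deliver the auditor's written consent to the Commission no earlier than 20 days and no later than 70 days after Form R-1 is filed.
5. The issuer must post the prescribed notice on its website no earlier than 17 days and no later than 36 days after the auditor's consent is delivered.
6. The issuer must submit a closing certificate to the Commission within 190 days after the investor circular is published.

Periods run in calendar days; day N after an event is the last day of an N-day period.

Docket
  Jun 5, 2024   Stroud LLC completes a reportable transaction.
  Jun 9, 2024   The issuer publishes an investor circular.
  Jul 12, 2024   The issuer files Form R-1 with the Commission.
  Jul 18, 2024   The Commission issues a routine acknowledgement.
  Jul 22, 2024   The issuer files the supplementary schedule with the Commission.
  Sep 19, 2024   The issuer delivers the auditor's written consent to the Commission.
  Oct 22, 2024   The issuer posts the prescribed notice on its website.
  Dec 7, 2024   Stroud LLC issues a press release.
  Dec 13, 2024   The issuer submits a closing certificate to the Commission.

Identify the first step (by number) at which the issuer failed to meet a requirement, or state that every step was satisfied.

Step 1: 79 days after Jun 5, 2024 (when the transaction closes) is Aug 23, 2024; done Jun 9, 2024 — timely.
Step 2: the window is 7–22 days after Jul 4, 2024 (end of the 25-day hold period, which began when the investor circular is published on Jun 9, 2024), so Jul 11, 2024 through Jul 26, 2024; done Jul 12, 2024 — within the window.
Step 3: the window is 9–29 days after Jul 12, 2024 (when Form R-1 is filed), so Jul 21, 2024 through Aug 10, 2024; Jul 22, 2024 falls inside that range.
Step 4: the window is 20–70 days after Jul 12, 2024 (when Form R-1 is filed), so Aug 1, 2024 through Sep 20, 2024; done Sep 19, 2024 — within the window.
Step 5: the window is 17–36 days after Sep 19, 2024 (when the auditor's consent is delivered), so Oct 6, 2024 through Oct 25, 2024; done Oct 22, 2024 — within the window.
Step 6: 190 days after Jun 9, 2024 (when the investor circular is published) is Dec 16, 2024; done Dec 13, 2024 — timely.

None — every step was satisfied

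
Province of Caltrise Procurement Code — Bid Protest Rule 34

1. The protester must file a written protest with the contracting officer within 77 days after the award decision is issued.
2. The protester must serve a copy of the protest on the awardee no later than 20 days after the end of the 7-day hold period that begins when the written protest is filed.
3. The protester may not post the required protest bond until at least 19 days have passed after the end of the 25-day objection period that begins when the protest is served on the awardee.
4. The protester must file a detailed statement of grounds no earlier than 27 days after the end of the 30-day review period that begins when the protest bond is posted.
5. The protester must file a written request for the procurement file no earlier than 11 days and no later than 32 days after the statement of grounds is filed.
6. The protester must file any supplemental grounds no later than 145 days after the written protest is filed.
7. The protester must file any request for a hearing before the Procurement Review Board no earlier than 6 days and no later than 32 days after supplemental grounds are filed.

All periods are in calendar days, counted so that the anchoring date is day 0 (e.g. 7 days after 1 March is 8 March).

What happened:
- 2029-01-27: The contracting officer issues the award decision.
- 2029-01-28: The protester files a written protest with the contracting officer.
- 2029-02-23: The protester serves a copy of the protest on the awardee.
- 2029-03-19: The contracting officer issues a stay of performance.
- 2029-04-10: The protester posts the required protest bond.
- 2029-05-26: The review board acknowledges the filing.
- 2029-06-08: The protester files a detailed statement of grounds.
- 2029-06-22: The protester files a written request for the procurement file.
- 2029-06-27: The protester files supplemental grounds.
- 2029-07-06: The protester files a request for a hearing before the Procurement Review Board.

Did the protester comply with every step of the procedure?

Step 1: 77 days after 2029-01-27 (when the award decision is issued) is 2029-04-14; completed 2029-01-28, before the deadline.
Step 2: 20 days after 2029-02-04 (end of the 7-day hold period, which began when the written protest is filed on 2029-01-28) is 2029-02-24; done 2029-02-23 — timely.
Step 3: the earliest permitted date is 19 days after 2029-03-20 (end of the 25-day objection period, which began when the protest is served on the awardee on 2029-02-23), i.e. 2029-04-08; done 2029-04-10, after the minimum wait.
Step 4: the earliest permitted date is 27 days after 2029-05-10 (end of the 30-day review period, which began when the protest bond is posted on 2029-04-10), i.e. 2029-06-06; done 2029-06-08, after the minimum wait.
Step 5: the window is 11–32 days after 2029-06-08 (when the statement of grounds is filed), so 2029-06-19 through 2029-07-10; done 2029-06-22, which is between those dates.
Step 6: 145 days after 2029-01-28 (when the written protest is filed) is 2029-06-22; done 2029-06-27 — 5 days late.
That is the first point of non-compliance.

No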